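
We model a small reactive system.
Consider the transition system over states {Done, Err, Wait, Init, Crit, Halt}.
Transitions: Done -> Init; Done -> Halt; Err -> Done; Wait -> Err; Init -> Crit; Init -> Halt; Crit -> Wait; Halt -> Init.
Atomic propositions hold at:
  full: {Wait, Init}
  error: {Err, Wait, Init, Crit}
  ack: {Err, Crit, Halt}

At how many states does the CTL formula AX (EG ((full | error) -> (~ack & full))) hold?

Sat(full | error) = {Err, Wait, Init, Crit}
Sat(~ack) = {Done, Wait, Init}
Sat(~ack & full) = {Wait, Init}
Sat((full | error) -> (~ack & full)) = {Done, Wait, Init, Halt}
EG ((full | error) -> (~ack & full)): greatest fixpoint, start Z0 = {Done, Wait, Init, Halt}, keep only states in Sat with some successor in Z. Z1 = {Done, Init, Halt}; fixed.
Sat(EG ((full | error) -> (~ack & full))) = {Done, Init, Halt}
Sat(AX (EG ((full | error) -> (~ack & full)))) = {s : every successor in {Done, Init, Halt}} = {Done, Err, Halt}
|Sat(AX (EG ((full | error) -> (~ack & full))))| = |{Done, Err, Halt}| = 3.

3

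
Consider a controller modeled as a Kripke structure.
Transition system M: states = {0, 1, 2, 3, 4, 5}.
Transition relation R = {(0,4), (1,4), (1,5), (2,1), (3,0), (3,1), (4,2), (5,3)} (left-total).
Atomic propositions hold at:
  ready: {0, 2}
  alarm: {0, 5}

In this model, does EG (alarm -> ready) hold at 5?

Sat(alarm -> ready) = {0, 1, 2, 3, 4}
EG (alarm -> ready): greatest fixpoint, start Z0 = {0, 1, 2, 3, 4}, keep only states in Sat with some successor in Z. Already a fixed point.
Sat(EG (alarm -> ready)) = {0, 1, 2, 3, 4}
5 ∉ Sat(EG (alarm -> ready)) = {0, 1, 2, 3, 4}, so the formula does not hold at 5.

No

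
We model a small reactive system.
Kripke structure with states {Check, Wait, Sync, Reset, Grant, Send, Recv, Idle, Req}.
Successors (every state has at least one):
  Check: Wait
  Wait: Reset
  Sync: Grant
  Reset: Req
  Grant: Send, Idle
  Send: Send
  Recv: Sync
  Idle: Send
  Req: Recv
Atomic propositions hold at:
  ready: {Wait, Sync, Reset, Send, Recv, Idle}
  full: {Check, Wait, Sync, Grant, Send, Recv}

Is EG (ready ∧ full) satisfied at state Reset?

Sat(ready ∧ full) = {Wait, Sync, Send, Recv}
EG (ready ∧ full): greatest fixpoint, start Z0 = {Wait, Sync, Send, Recv}, keep only states in Sat with some successor in Z. Z1 = {Send, Recv}; Z2 = {Send}; fixed.
Sat(EG (ready ∧ full)) = {Send}
Reset ∉ Sat(EG (ready ∧ full)) = {Send}, so the formula does not hold at Reset.

No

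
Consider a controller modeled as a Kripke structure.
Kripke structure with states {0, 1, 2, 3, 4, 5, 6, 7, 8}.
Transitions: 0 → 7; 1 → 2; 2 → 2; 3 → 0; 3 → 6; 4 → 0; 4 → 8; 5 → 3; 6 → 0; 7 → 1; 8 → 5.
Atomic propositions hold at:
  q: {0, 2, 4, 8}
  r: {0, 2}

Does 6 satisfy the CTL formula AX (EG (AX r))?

No

Sat(AX r) = {s : every successor in {0, 2}} = {1, 2, 6}
EG (AX r): greatest fixpoint, start Z0 = {1, 2, 6}, keep only states in Sat with some successor in Z. Z1 = {1, 2}; fixed.
Sat(EG (AX r)) = {1, 2}
Sat(AX (EG (AX r))) = {s : every successor in {1, 2}} = {1, 2, 7}
6 ∉ Sat(AX (EG (AX r))) = {1, 2, 7}, so the formula does not hold at 6.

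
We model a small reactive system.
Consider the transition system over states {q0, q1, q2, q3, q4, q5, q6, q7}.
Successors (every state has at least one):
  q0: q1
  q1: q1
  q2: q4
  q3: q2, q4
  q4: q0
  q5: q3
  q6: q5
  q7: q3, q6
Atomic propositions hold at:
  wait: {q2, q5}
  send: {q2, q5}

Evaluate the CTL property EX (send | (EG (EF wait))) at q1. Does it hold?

EF wait: least fixpoint, start Z0 = {q2, q5}, add states with some successor in Z. Z1 = {q2, q3, q5, q6}; Z2 = {q2, q3, q5, q6, q7}; fixed.
Sat(EF wait) = {q2, q3, q5, q6, q7}
EG (EF wait): greatest fixpoint, start Z0 = {q2, q3, q5, q6, q7}, keep only states in Sat with some successor in Z. Z1 = {q3, q5, q6, q7}; Z2 = {q5, q6, q7}; Z3 = {q6, q7}; Z4 = {q7}; Z5 = ∅; fixed.
Sat(EG (EF wait)) = ∅
Sat(send | (EG (EF wait))) = {q2, q5}
Sat(EX (send | (EG (EF wait)))) = {s : some successor in {q2, q5}} = {q3, q6}
q1 ∉ Sat(EX (send | (EG (EF wait)))) = {q3, q6}, so the formula does not hold at q1.

No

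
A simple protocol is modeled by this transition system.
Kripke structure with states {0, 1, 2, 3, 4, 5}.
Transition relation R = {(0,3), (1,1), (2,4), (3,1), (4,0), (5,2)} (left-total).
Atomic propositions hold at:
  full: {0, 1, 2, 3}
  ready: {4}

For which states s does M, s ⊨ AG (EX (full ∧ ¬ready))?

{0, 1, 3, 4}

Sat(¬ready) = {0, 1, 2, 3, 5}
Sat(full ∧ ¬ready) = {0, 1, 2, 3}
Sat(EX (full ∧ ¬ready)) = {s : some successor in {0, 1, 2, 3}} = {0, 1, 3, 4, 5}
AG (EX (full ∧ ¬ready)): greatest fixpoint, start Z0 = {0, 1, 3, 4, 5}, keep only states in Sat with every successor in Z. Z1 = {0, 1, 3, 4}; fixed.
Sat(AG (EX (full ∧ ¬ready))) = {0, 1, 3, 4}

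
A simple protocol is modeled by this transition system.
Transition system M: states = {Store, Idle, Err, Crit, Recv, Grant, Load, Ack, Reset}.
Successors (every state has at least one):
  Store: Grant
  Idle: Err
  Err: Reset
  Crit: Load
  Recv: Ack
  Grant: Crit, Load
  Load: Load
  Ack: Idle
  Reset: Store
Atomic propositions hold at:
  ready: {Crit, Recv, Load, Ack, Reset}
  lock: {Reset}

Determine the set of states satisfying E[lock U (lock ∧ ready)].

{Reset}

Sat(lock ∧ ready) = {Reset}
E[lock U (lock ∧ ready)]: least fixpoint, start Z0 = Sat((lock ∧ ready)) = {Reset}, add states in Sat(lock) with some successor in Z. Already a fixed point.
Sat(E[lock U (lock ∧ ready)]) = {Reset}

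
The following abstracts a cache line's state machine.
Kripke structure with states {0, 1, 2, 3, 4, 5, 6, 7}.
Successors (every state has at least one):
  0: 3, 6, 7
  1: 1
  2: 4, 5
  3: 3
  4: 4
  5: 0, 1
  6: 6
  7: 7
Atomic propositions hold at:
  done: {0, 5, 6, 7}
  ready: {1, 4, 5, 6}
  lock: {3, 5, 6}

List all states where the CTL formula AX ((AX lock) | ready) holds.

{1, 2, 3, 4, 6}

Sat(AX lock) = {s : every successor in {3, 5, 6}} = {3, 6}
Sat((AX lock) | ready) = {1, 3, 4, 5, 6}
Sat(AX ((AX lock) | ready)) = {s : every successor in {1, 3, 4, 5, 6}} = {1, 2, 3, 4, 6}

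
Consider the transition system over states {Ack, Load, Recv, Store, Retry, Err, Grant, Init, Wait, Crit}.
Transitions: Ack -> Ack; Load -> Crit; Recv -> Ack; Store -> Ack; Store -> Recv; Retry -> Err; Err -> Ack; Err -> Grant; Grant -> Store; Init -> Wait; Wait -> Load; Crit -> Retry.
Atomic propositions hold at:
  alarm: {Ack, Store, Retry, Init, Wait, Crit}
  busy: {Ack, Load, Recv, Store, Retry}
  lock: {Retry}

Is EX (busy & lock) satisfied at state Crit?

Yes

Sat(busy & lock) = {Retry}
Sat(EX (busy & lock)) = {s : some successor in {Retry}} = {Crit}
Crit ∈ Sat(EX (busy & lock)) = {Crit}, so the formula holds at Crit.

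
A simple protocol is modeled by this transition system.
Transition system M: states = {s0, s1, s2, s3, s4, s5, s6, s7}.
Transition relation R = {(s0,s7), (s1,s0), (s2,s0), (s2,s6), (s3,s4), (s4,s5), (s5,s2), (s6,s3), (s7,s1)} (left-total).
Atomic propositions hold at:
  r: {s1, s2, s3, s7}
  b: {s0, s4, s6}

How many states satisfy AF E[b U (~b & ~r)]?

Sat(~b) = {s1, s2, s3, s5, s7}
Sat(~r) = {s0, s4, s5, s6}
Sat(~b & ~r) = {s5}
E[b U (~b & ~r)]: least fixpoint, start Z0 = Sat((~b & ~r)) = {s5}, add states in Sat(b) with some successor in Z. Z1 = {s4, s5}; fixed.
Sat(E[b U (~b & ~r)]) = {s4, s5}
AF E[b U (~b & ~r)]: least fixpoint, start Z0 = {s4, s5}, add states with every successor in Z. Z1 = {s3, s4, s5}; Z2 = {s3, s4, s5, s6}; fixed.
Sat(AF E[b U (~b & ~r)]) = {s3, s4, s5, s6}
|Sat(AF E[b U (~b & ~r)])| = |{s3, s4, s5, s6}| = 4.

4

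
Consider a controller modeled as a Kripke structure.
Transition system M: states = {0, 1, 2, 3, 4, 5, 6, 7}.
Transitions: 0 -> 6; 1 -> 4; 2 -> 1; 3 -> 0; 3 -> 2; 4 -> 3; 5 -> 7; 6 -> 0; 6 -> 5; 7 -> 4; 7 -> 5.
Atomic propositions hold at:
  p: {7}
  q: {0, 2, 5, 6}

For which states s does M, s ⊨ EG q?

EG q: greatest fixpoint, start Z0 = {0, 2, 5, 6}, keep only states in Sat with some successor in Z. Z1 = {0, 6}; fixed.
Sat(EG q) = {0, 6}

{0, 6}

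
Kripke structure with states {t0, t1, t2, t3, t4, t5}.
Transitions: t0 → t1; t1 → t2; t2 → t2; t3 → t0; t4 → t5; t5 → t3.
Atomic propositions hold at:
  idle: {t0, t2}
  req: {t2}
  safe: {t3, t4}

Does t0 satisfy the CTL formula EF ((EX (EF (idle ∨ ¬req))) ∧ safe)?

Sat(¬req) = {t0, t1, t3, t4, t5}
Sat(idle ∨ ¬req) = {t0, t1, t2, t3, t4, t5}
EF (idle ∨ ¬req): least fixpoint, start Z0 = {t0, t1, t2, t3, t4, t5}, add states with some successor in Z. Already a fixed point.
Sat(EF (idle ∨ ¬req)) = {t0, t1, t2, t3, t4, t5}
Sat(EX (EF (idle ∨ ¬req))) = {s : some successor in {t0, t1, t2, t3, t4, t5}} = {t0, t1, t2, t3, t4, t5}
Sat((EX (EF (idle ∨ ¬req))) ∧ safe) = {t3, t4}
EF ((EX (EF (idle ∨ ¬req))) ∧ safe): least fixpoint, start Z0 = {t3, t4}, add states with some successor in Z. Z1 = {t3, t4, t5}; fixed.
Sat(EF ((EX (EF (idle ∨ ¬req))) ∧ safe)) = {t3, t4, t5}
t0 ∉ Sat(EF ((EX (EF (idle ∨ ¬req))) ∧ safe)) = {t3, t4, t5}, so the formula does not hold at t0.

No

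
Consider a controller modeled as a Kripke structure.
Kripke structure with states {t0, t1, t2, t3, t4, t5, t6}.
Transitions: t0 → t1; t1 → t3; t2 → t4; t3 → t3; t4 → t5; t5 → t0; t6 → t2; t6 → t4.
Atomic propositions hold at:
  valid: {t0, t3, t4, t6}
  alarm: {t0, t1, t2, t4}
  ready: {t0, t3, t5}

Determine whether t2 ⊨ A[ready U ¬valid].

Sat(¬valid) = {t1, t2, t5}
A[ready U ¬valid]: least fixpoint, start Z0 = Sat(¬valid) = {t1, t2, t5}, add states in Sat(ready) with every successor in Z. Z1 = {t0, t1, t2, t5}; fixed.
Sat(A[ready U ¬valid]) = {t0, t1, t2, t5}
t2 ∈ Sat(A[ready U ¬valid]) = {t0, t1, t2, t5}, so the formula holds at t2.

Yes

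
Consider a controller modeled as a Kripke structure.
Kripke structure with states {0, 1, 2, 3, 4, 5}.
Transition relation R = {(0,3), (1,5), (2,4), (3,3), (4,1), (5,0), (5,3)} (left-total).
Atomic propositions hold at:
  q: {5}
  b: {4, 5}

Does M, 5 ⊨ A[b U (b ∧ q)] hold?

Sat(b ∧ q) = {5}
A[b U (b ∧ q)]: least fixpoint, start Z0 = Sat((b ∧ q)) = {5}, add states in Sat(b) with every successor in Z. Already a fixed point.
Sat(A[b U (b ∧ q)]) = {5}
5 ∈ Sat(A[b U (b ∧ q)]) = {5}, so the formula holds at 5.

Yes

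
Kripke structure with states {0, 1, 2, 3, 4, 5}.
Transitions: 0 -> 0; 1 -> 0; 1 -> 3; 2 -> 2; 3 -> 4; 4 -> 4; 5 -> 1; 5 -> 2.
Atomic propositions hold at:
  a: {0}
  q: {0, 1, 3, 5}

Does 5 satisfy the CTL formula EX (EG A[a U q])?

Yes

A[a U q]: least fixpoint, start Z0 = Sat(q) = {0, 1, 3, 5}, add states in Sat(a) with every successor in Z. Already a fixed point.
Sat(A[a U q]) = {0, 1, 3, 5}
EG A[a U q]: greatest fixpoint, start Z0 = {0, 1, 3, 5}, keep only states in Sat with some successor in Z. Z1 = {0, 1, 5}; fixed.
Sat(EG A[a U q]) = {0, 1, 5}
Sat(EX (EG A[a U q])) = {s : some successor in {0, 1, 5}} = {0, 1, 5}
5 ∈ Sat(EX (EG A[a U q])) = {0, 1, 5}, so the formula holds at 5.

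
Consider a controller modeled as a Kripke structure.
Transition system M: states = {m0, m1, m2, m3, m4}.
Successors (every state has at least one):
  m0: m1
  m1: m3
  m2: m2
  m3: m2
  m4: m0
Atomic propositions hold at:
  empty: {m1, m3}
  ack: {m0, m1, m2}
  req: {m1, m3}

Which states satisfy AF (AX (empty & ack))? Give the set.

Sat(empty & ack) = {m1}
Sat(AX (empty & ack)) = {s : every successor in {m1}} = {m0}
AF (AX (empty & ack)): least fixpoint, start Z0 = {m0}, add states with every successor in Z. Z1 = {m0, m4}; fixed.
Sat(AF (AX (empty & ack))) = {m0, m4}

{m0, m4}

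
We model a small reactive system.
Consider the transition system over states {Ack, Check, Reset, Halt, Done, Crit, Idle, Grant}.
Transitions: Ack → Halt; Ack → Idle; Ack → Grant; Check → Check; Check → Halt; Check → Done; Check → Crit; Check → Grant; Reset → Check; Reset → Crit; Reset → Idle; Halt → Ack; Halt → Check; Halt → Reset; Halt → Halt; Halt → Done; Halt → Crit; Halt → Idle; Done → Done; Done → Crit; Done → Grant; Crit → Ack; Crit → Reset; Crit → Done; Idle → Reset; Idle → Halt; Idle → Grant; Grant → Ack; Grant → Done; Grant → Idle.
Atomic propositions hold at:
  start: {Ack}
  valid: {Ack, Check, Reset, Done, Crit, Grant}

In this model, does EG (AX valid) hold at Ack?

No

Sat(AX valid) = {s : every successor in {Ack, Check, Reset, Done, Crit, Grant}} = {Done, Crit}
EG (AX valid): greatest fixpoint, start Z0 = {Done, Crit}, keep only states in Sat with some successor in Z. Already a fixed point.
Sat(EG (AX valid)) = {Done, Crit}
Ack ∉ Sat(EG (AX valid)) = {Done, Crit}, so the formula does not hold at Ack.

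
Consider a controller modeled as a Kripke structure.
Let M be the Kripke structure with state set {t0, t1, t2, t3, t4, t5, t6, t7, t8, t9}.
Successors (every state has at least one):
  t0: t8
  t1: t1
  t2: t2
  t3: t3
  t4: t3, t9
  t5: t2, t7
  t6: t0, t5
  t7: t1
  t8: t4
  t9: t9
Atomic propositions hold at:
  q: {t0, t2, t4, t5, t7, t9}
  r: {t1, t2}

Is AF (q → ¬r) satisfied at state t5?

Yes

Sat(¬r) = {t0, t3, t4, t5, t6, t7, t8, t9}
Sat(q → ¬r) = {t0, t1, t3, t4, t5, t6, t7, t8, t9}
AF (q → ¬r): least fixpoint, start Z0 = {t0, t1, t3, t4, t5, t6, t7, t8, t9}, add states with every successor in Z. Already a fixed point.
Sat(AF (q → ¬r)) = {t0, t1, t3, t4, t5, t6, t7, t8, t9}
t5 ∈ Sat(AF (q → ¬r)) = {t0, t1, t3, t4, t5, t6, t7, t8, t9}, so the formula holds at t5.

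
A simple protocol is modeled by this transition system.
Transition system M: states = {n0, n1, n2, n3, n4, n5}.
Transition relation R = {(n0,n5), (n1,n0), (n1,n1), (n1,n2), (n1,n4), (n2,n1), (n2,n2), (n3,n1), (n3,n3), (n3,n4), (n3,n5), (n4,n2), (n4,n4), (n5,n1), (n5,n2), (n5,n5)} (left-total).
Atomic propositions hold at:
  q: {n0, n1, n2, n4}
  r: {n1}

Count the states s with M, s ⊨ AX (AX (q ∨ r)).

Sat(q ∨ r) = {n0, n1, n2, n4}
Sat(AX (q ∨ r)) = {s : every successor in {n0, n1, n2, n4}} = {n1, n2, n4}
Sat(AX (AX (q ∨ r))) = {s : every successor in {n1, n2, n4}} = {n2, n4}
|Sat(AX (AX (q ∨ r)))| = |{n2, n4}| = 2.

2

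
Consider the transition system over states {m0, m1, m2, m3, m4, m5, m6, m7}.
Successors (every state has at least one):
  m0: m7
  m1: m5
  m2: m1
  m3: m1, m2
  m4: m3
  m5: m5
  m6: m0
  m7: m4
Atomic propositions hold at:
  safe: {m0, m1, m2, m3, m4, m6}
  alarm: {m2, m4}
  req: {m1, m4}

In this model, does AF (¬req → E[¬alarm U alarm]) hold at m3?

Sat(¬req) = {m0, m2, m3, m5, m6, m7}
Sat(¬alarm) = {m0, m1, m3, m5, m6, m7}
E[¬alarm U alarm]: least fixpoint, start Z0 = Sat(alarm) = {m2, m4}, add states in Sat(¬alarm) with some successor in Z. Z1 = {m2, m3, m4, m7}; Z2 = {m0, m2, m3, m4, m7}; Z3 = {m0, m2, m3, m4, m6, m7}; fixed.
Sat(E[¬alarm U alarm]) = {m0, m2, m3, m4, m6, m7}
Sat(¬req → E[¬alarm U alarm]) = {m0, m1, m2, m3, m4, m6, m7}
AF (¬req → E[¬alarm U alarm]): least fixpoint, start Z0 = {m0, m1, m2, m3, m4, m6, m7}, add states with every successor in Z. Already a fixed point.
Sat(AF (¬req → E[¬alarm U alarm])) = {m0, m1, m2, m3, m4, m6, m7}
m3 ∈ Sat(AF (¬req → E[¬alarm U alarm])) = {m0, m1, m2, m3, m4, m6, m7}, so the formula holds at m3.

Yes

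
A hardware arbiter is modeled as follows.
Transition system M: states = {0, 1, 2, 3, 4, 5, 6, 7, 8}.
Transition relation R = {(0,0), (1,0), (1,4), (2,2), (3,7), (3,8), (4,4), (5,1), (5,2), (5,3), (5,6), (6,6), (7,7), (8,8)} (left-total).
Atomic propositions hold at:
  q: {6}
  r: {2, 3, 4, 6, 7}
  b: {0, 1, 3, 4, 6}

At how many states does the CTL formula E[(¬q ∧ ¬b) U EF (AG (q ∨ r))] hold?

7

Sat(¬q) = {0, 1, 2, 3, 4, 5, 7, 8}
Sat(¬b) = {2, 5, 7, 8}
Sat(¬q ∧ ¬b) = {2, 5, 7, 8}
Sat(q ∨ r) = {2, 3, 4, 6, 7}
AG (q ∨ r): greatest fixpoint, start Z0 = {2, 3, 4, 6, 7}, keep only states in Sat with every successor in Z. Z1 = {2, 4, 6, 7}; fixed.
Sat(AG (q ∨ r)) = {2, 4, 6, 7}
EF (AG (q ∨ r)): least fixpoint, start Z0 = {2, 4, 6, 7}, add states with some successor in Z. Z1 = {1, 2, 3, 4, 5, 6, 7}; fixed.
Sat(EF (AG (q ∨ r))) = {1, 2, 3, 4, 5, 6, 7}
E[(¬q ∧ ¬b) U EF (AG (q ∨ r))]: least fixpoint, start Z0 = Sat(EF (AG (q ∨ r))) = {1, 2, 3, 4, 5, 6, 7}, add states in Sat(¬q ∧ ¬b) with some successor in Z. Already a fixed point.
Sat(E[(¬q ∧ ¬b) U EF (AG (q ∨ r))]) = {1, 2, 3, 4, 5, 6, 7}
|Sat(E[(¬q ∧ ¬b) U EF (AG (q ∨ r))])| = |{1, 2, 3, 4, 5, 6, 7}| = 7.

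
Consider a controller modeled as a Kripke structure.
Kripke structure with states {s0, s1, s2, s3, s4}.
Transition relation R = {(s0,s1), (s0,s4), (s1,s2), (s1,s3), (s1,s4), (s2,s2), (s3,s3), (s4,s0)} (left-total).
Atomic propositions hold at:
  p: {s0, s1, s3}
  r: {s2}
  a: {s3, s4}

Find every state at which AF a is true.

{s3, s4}

AF a: least fixpoint, start Z0 = {s3, s4}, add states with every successor in Z. Already a fixed point.
Sat(AF a) = {s3, s4}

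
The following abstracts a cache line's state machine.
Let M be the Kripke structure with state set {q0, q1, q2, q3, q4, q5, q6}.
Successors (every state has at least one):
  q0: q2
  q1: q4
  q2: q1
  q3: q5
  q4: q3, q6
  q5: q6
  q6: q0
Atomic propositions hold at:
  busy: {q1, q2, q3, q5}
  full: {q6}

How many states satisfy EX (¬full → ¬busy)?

4

Sat(¬full) = {q0, q1, q2, q3, q4, q5}
Sat(¬busy) = {q0, q4, q6}
Sat(¬full → ¬busy) = {q0, q4, q6}
Sat(EX (¬full → ¬busy)) = {s : some successor in {q0, q4, q6}} = {q1, q4, q5, q6}
|Sat(EX (¬full → ¬busy))| = |{q1, q4, q5, q6}| = 4.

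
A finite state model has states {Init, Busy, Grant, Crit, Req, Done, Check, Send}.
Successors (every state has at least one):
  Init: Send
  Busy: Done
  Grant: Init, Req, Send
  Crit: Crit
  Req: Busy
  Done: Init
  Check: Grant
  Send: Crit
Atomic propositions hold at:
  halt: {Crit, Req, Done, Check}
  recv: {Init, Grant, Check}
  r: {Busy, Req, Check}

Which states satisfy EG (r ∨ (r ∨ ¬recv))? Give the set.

Sat(¬recv) = {Busy, Crit, Req, Done, Send}
Sat(r ∨ ¬recv) = {Busy, Crit, Req, Done, Check, Send}
Sat(r ∨ (r ∨ ¬recv)) = {Busy, Crit, Req, Done, Check, Send}
EG (r ∨ (r ∨ ¬recv)): greatest fixpoint, start Z0 = {Busy, Crit, Req, Done, Check, Send}, keep only states in Sat with some successor in Z. Z1 = {Busy, Crit, Req, Send}; Z2 = {Crit, Req, Send}; Z3 = {Crit, Send}; fixed.
Sat(EG (r ∨ (r ∨ ¬recv))) = {Crit, Send}

{Crit, Send}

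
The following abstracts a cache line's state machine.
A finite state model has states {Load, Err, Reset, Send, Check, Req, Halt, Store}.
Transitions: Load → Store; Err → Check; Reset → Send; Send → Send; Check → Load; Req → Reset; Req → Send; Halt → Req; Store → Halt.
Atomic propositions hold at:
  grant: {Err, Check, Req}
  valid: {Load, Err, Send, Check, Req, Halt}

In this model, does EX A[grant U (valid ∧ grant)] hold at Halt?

Sat(valid ∧ grant) = {Err, Check, Req}
A[grant U (valid ∧ grant)]: least fixpoint, start Z0 = Sat((valid ∧ grant)) = {Err, Check, Req}, add states in Sat(grant) with every successor in Z. Already a fixed point.
Sat(A[grant U (valid ∧ grant)]) = {Err, Check, Req}
Sat(EX A[grant U (valid ∧ grant)]) = {s : some successor in {Err, Check, Req}} = {Err, Halt}
Halt ∈ Sat(EX A[grant U (valid ∧ grant)]) = {Err, Halt}, so the formula holds at Halt.

Yes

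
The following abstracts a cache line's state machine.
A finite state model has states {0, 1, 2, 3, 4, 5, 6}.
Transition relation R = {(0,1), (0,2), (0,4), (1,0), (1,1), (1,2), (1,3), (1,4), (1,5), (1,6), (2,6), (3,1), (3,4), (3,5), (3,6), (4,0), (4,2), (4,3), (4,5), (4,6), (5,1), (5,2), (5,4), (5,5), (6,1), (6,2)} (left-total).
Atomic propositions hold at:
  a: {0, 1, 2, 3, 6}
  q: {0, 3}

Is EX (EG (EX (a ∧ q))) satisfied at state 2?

No

Sat(a ∧ q) = {0, 3}
Sat(EX (a ∧ q)) = {s : some successor in {0, 3}} = {1, 4}
EG (EX (a ∧ q)): greatest fixpoint, start Z0 = {1, 4}, keep only states in Sat with some successor in Z. Z1 = {1}; fixed.
Sat(EG (EX (a ∧ q))) = {1}
Sat(EX (EG (EX (a ∧ q)))) = {s : some successor in {1}} = {0, 1, 3, 5, 6}
2 ∉ Sat(EX (EG (EX (a ∧ q)))) = {0, 1, 3, 5, 6}, so the formula does not hold at 2.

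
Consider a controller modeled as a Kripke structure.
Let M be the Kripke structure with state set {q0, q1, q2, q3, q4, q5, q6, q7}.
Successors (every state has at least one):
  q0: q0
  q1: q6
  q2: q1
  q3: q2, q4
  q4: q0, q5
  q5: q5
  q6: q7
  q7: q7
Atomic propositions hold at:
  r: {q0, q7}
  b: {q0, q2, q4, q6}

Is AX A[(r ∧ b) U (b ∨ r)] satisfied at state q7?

Yes

Sat(r ∧ b) = {q0}
Sat(b ∨ r) = {q0, q2, q4, q6, q7}
A[(r ∧ b) U (b ∨ r)]: least fixpoint, start Z0 = Sat((b ∨ r)) = {q0, q2, q4, q6, q7}, add states in Sat(r ∧ b) with every successor in Z. Already a fixed point.
Sat(A[(r ∧ b) U (b ∨ r)]) = {q0, q2, q4, q6, q7}
Sat(AX A[(r ∧ b) U (b ∨ r)]) = {s : every successor in {q0, q2, q4, q6, q7}} = {q0, q1, q3, q6, q7}
q7 ∈ Sat(AX A[(r ∧ b) U (b ∨ r)]) = {q0, q1, q3, q6, q7}, so the formula holds at q7.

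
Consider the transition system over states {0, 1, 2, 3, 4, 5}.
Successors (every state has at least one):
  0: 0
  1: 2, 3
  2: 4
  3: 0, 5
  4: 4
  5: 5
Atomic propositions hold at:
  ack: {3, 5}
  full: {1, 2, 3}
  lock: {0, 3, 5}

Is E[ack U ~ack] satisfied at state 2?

Sat(~ack) = {0, 1, 2, 4}
E[ack U ~ack]: least fixpoint, start Z0 = Sat(~ack) = {0, 1, 2, 4}, add states in Sat(ack) with some successor in Z. Z1 = {0, 1, 2, 3, 4}; fixed.
Sat(E[ack U ~ack]) = {0, 1, 2, 3, 4}
2 ∈ Sat(E[ack U ~ack]) = {0, 1, 2, 3, 4}, so the formula holds at 2.

Yes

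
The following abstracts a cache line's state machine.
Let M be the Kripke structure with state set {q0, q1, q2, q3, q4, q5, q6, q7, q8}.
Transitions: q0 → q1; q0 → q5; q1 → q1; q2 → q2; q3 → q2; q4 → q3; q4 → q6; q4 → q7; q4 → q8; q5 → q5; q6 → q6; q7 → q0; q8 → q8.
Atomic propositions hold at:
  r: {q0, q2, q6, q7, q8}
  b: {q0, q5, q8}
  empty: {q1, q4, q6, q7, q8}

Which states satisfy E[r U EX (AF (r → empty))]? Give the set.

Sat(r → empty) = {q1, q3, q4, q5, q6, q7, q8}
AF (r → empty): least fixpoint, start Z0 = {q1, q3, q4, q5, q6, q7, q8}, add states with every successor in Z. Z1 = {q0, q1, q3, q4, q5, q6, q7, q8}; fixed.
Sat(AF (r → empty)) = {q0, q1, q3, q4, q5, q6, q7, q8}
Sat(EX (AF (r → empty))) = {s : some successor in {q0, q1, q3, q4, q5, q6, q7, q8}} = {q0, q1, q4, q5, q6, q7, q8}
E[r U EX (AF (r → empty))]: least fixpoint, start Z0 = Sat(EX (AF (r → empty))) = {q0, q1, q4, q5, q6, q7, q8}, add states in Sat(r) with some successor in Z. Already a fixed point.
Sat(E[r U EX (AF (r → empty))]) = {q0, q1, q4, q5, q6, q7, q8}

{q0, q1, q4, q5, q6, q7, q8}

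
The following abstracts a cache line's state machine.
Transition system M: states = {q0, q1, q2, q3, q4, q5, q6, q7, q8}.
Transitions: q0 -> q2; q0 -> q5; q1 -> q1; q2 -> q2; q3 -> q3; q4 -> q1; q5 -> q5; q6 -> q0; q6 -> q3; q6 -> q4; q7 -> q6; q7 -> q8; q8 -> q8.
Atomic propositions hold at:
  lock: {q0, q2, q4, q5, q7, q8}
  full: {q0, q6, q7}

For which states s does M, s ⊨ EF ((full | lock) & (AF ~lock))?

Sat(full | lock) = {q0, q2, q4, q5, q6, q7, q8}
Sat(~lock) = {q1, q3, q6}
AF ~lock: least fixpoint, start Z0 = {q1, q3, q6}, add states with every successor in Z. Z1 = {q1, q3, q4, q6}; fixed.
Sat(AF ~lock) = {q1, q3, q4, q6}
Sat((full | lock) & (AF ~lock)) = {q4, q6}
EF ((full | lock) & (AF ~lock)): least fixpoint, start Z0 = {q4, q6}, add states with some successor in Z. Z1 = {q4, q6, q7}; fixed.
Sat(EF ((full | lock) & (AF ~lock))) = {q4, q6, q7}

{q4, q6, q7}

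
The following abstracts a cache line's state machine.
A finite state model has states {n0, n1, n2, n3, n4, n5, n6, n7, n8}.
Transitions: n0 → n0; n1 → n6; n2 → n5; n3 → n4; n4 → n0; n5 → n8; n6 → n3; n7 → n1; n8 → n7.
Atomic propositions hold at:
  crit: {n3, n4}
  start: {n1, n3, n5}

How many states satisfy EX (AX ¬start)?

Sat(¬start) = {n0, n2, n4, n6, n7, n8}
Sat(AX ¬start) = {s : every successor in {n0, n2, n4, n6, n7, n8}} = {n0, n1, n3, n4, n5, n8}
Sat(EX (AX ¬start)) = {s : some successor in {n0, n1, n3, n4, n5, n8}} = {n0, n2, n3, n4, n5, n6, n7}
|Sat(EX (AX ¬start))| = |{n0, n2, n3, n4, n5, n6, n7}| = 7.

7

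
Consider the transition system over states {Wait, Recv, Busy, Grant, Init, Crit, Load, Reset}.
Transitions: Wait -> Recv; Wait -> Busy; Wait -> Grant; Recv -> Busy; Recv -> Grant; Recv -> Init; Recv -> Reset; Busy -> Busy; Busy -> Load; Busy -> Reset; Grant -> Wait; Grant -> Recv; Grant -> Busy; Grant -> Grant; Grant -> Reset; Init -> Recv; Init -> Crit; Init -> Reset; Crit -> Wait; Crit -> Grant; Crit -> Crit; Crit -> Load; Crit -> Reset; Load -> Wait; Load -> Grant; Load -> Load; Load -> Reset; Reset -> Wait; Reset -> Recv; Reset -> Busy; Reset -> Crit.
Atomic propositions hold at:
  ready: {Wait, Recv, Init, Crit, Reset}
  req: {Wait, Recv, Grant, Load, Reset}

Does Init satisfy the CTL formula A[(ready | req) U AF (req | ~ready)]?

No

Sat(ready | req) = {Wait, Recv, Grant, Init, Crit, Load, Reset}
Sat(~ready) = {Busy, Grant, Load}
Sat(req | ~ready) = {Wait, Recv, Busy, Grant, Load, Reset}
AF (req | ~ready): least fixpoint, start Z0 = {Wait, Recv, Busy, Grant, Load, Reset}, add states with every successor in Z. Already a fixed point.
Sat(AF (req | ~ready)) = {Wait, Recv, Busy, Grant, Load, Reset}
A[(ready | req) U AF (req | ~ready)]: least fixpoint, start Z0 = Sat(AF (req | ~ready)) = {Wait, Recv, Busy, Grant, Load, Reset}, add states in Sat(ready | req) with every successor in Z. Already a fixed point.
Sat(A[(ready | req) U AF (req | ~ready)]) = {Wait, Recv, Busy, Grant, Load, Reset}
Init ∉ Sat(A[(ready | req) U AF (req | ~ready)]) = {Wait, Recv, Busy, Grant, Load, Reset}, so the formula does not hold at Init.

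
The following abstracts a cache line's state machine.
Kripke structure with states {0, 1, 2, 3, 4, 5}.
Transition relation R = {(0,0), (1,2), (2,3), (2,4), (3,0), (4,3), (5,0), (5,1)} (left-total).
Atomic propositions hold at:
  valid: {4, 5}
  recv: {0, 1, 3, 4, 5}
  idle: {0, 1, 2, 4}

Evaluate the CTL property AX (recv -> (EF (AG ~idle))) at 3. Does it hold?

No

Sat(~idle) = {3, 5}
AG ~idle: greatest fixpoint, start Z0 = {3, 5}, keep only states in Sat with every successor in Z. Z1 = ∅; fixed.
Sat(AG ~idle) = ∅
EF (AG ~idle): least fixpoint, start Z0 = ∅, add states with some successor in Z. Already a fixed point.
Sat(EF (AG ~idle)) = ∅
Sat(recv -> (EF (AG ~idle))) = {2}
Sat(AX (recv -> (EF (AG ~idle)))) = {s : every successor in {2}} = {1}
3 ∉ Sat(AX (recv -> (EF (AG ~idle)))) = {1}, so the formula does not hold at 3.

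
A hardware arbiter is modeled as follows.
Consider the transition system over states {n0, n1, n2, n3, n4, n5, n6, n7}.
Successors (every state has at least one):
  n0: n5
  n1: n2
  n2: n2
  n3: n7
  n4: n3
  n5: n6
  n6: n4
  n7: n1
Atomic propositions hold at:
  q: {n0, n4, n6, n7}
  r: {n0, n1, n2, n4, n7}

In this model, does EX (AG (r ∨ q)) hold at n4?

No

Sat(r ∨ q) = {n0, n1, n2, n4, n6, n7}
AG (r ∨ q): greatest fixpoint, start Z0 = {n0, n1, n2, n4, n6, n7}, keep only states in Sat with every successor in Z. Z1 = {n1, n2, n6, n7}; Z2 = {n1, n2, n7}; fixed.
Sat(AG (r ∨ q)) = {n1, n2, n7}
Sat(EX (AG (r ∨ q))) = {s : some successor in {n1, n2, n7}} = {n1, n2, n3, n7}
n4 ∉ Sat(EX (AG (r ∨ q))) = {n1, n2, n3, n7}, so the formula does not hold at n4.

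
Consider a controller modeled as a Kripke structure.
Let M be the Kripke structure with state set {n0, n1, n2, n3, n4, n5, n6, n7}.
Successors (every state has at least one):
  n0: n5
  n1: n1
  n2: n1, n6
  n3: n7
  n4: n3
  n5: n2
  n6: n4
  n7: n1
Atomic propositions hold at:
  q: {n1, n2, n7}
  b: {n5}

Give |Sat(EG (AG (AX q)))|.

Sat(AX q) = {s : every successor in {n1, n2, n7}} = {n1, n3, n5, n7}
AG (AX q): greatest fixpoint, start Z0 = {n1, n3, n5, n7}, keep only states in Sat with every successor in Z. Z1 = {n1, n3, n7}; fixed.
Sat(AG (AX q)) = {n1, n3, n7}
EG (AG (AX q)): greatest fixpoint, start Z0 = {n1, n3, n7}, keep only states in Sat with some successor in Z. Already a fixed point.
Sat(EG (AG (AX q))) = {n1, n3, n7}
|Sat(EG (AG (AX q)))| = |{n1, n3, n7}| = 3.

3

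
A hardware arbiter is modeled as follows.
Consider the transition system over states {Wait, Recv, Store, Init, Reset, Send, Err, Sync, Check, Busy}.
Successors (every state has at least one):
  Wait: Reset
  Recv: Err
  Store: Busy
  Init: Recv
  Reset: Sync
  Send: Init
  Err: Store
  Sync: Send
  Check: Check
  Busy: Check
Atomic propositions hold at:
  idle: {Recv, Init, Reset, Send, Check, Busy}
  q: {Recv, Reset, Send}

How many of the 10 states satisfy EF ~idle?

8

Sat(~idle) = {Wait, Store, Err, Sync}
EF ~idle: least fixpoint, start Z0 = {Wait, Store, Err, Sync}, add states with some successor in Z. Z1 = {Wait, Recv, Store, Reset, Err, Sync}; Z2 = {Wait, Recv, Store, Init, Reset, Err, Sync}; Z3 = {Wait, Recv, Store, Init, Reset, Send, Err, Sync}; fixed.
Sat(EF ~idle) = {Wait, Recv, Store, Init, Reset, Send, Err, Sync}
|Sat(EF ~idle)| = |{Wait, Recv, Store, Init, Reset, Send, Err, Sync}| = 8.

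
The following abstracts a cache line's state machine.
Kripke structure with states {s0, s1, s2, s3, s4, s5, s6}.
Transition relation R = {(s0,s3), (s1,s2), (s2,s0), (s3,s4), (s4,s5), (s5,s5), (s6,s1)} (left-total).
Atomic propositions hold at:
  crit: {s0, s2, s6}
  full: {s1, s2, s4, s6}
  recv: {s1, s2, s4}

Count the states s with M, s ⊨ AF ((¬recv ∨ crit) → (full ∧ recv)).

6

Sat(¬recv) = {s0, s3, s5, s6}
Sat(¬recv ∨ crit) = {s0, s2, s3, s5, s6}
Sat(full ∧ recv) = {s1, s2, s4}
Sat((¬recv ∨ crit) → (full ∧ recv)) = {s1, s2, s4}
AF ((¬recv ∨ crit) → (full ∧ recv)): least fixpoint, start Z0 = {s1, s2, s4}, add states with every successor in Z. Z1 = {s1, s2, s3, s4, s6}; Z2 = {s0, s1, s2, s3, s4, s6}; fixed.
Sat(AF ((¬recv ∨ crit) → (full ∧ recv))) = {s0, s1, s2, s3, s4, s6}
|Sat(AF ((¬recv ∨ crit) → (full ∧ recv)))| = |{s0, s1, s2, s3, s4, s6}| = 6.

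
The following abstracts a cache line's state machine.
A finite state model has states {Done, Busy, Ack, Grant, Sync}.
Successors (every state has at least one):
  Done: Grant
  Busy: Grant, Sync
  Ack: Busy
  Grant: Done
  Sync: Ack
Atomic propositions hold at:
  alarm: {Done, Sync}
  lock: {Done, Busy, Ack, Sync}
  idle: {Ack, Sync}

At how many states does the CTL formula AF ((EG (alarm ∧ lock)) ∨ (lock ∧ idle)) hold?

Sat(alarm ∧ lock) = {Done, Sync}
EG (alarm ∧ lock): greatest fixpoint, start Z0 = {Done, Sync}, keep only states in Sat with some successor in Z. Z1 = ∅; fixed.
Sat(EG (alarm ∧ lock)) = ∅
Sat(lock ∧ idle) = {Ack, Sync}
Sat((EG (alarm ∧ lock)) ∨ (lock ∧ idle)) = {Ack, Sync}
AF ((EG (alarm ∧ lock)) ∨ (lock ∧ idle)): least fixpoint, start Z0 = {Ack, Sync}, add states with every successor in Z. Already a fixed point.
Sat(AF ((EG (alarm ∧ lock)) ∨ (lock ∧ idle))) = {Ack, Sync}
|Sat(AF ((EG (alarm ∧ lock)) ∨ (lock ∧ idle)))| = |{Ack, Sync}| = 2.

2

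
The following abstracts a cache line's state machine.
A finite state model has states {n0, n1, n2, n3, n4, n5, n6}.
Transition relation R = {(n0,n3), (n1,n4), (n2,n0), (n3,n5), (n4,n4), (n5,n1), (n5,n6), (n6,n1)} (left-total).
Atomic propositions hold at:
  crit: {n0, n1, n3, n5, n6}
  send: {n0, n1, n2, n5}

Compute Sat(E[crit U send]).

E[crit U send]: least fixpoint, start Z0 = Sat(send) = {n0, n1, n2, n5}, add states in Sat(crit) with some successor in Z. Z1 = {n0, n1, n2, n3, n5, n6}; fixed.
Sat(E[crit U send]) = {n0, n1, n2, n3, n5, n6}

{n0, n1, n2, n3, n5, n6}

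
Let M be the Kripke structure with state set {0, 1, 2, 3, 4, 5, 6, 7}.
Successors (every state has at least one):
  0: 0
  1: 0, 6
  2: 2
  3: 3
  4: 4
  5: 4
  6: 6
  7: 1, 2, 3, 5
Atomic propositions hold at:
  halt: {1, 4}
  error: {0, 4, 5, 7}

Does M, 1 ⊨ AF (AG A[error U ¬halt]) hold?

Sat(¬halt) = {0, 2, 3, 5, 6, 7}
A[error U ¬halt]: least fixpoint, start Z0 = Sat(¬halt) = {0, 2, 3, 5, 6, 7}, add states in Sat(error) with every successor in Z. Already a fixed point.
Sat(A[error U ¬halt]) = {0, 2, 3, 5, 6, 7}
AG A[error U ¬halt]: greatest fixpoint, start Z0 = {0, 2, 3, 5, 6, 7}, keep only states in Sat with every successor in Z. Z1 = {0, 2, 3, 6}; fixed.
Sat(AG A[error U ¬halt]) = {0, 2, 3, 6}
AF (AG A[error U ¬halt]): least fixpoint, start Z0 = {0, 2, 3, 6}, add states with every successor in Z. Z1 = {0, 1, 2, 3, 6}; fixed.
Sat(AF (AG A[error U ¬halt])) = {0, 1, 2, 3, 6}
1 ∈ Sat(AF (AG A[error U ¬halt])) = {0, 1, 2, 3, 6}, so the formula holds at 1.

Yes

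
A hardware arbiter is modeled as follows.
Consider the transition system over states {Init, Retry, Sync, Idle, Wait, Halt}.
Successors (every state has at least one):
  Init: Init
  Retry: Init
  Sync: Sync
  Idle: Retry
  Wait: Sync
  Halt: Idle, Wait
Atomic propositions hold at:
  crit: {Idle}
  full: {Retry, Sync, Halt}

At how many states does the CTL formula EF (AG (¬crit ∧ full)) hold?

3

Sat(¬crit) = {Init, Retry, Sync, Wait, Halt}
Sat(¬crit ∧ full) = {Retry, Sync, Halt}
AG (¬crit ∧ full): greatest fixpoint, start Z0 = {Retry, Sync, Halt}, keep only states in Sat with every successor in Z. Z1 = {Sync}; fixed.
Sat(AG (¬crit ∧ full)) = {Sync}
EF (AG (¬crit ∧ full)): least fixpoint, start Z0 = {Sync}, add states with some successor in Z. Z1 = {Sync, Wait}; Z2 = {Sync, Wait, Halt}; fixed.
Sat(EF (AG (¬crit ∧ full))) = {Sync, Wait, Halt}
|Sat(EF (AG (¬crit ∧ full)))| = |{Sync, Wait, Halt}| = 3.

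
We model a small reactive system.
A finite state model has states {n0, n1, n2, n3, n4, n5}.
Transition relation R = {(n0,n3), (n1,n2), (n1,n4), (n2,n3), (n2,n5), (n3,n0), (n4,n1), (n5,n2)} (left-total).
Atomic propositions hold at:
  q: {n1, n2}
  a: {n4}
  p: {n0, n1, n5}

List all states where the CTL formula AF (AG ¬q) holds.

Sat(¬q) = {n0, n3, n4, n5}
AG ¬q: greatest fixpoint, start Z0 = {n0, n3, n4, n5}, keep only states in Sat with every successor in Z. Z1 = {n0, n3}; fixed.
Sat(AG ¬q) = {n0, n3}
AF (AG ¬q): least fixpoint, start Z0 = {n0, n3}, add states with every successor in Z. Already a fixed point.
Sat(AF (AG ¬q)) = {n0, n3}

{n0, n3}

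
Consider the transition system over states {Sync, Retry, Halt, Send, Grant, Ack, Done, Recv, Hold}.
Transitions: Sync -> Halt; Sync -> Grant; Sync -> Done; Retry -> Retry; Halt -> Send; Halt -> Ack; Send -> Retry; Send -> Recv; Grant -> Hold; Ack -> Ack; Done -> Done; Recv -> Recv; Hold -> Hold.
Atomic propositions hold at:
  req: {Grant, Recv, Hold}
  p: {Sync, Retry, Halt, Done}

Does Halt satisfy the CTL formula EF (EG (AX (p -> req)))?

Yes

Sat(p -> req) = {Send, Grant, Ack, Recv, Hold}
Sat(AX (p -> req)) = {s : every successor in {Send, Grant, Ack, Recv, Hold}} = {Halt, Grant, Ack, Recv, Hold}
EG (AX (p -> req)): greatest fixpoint, start Z0 = {Halt, Grant, Ack, Recv, Hold}, keep only states in Sat with some successor in Z. Already a fixed point.
Sat(EG (AX (p -> req))) = {Halt, Grant, Ack, Recv, Hold}
EF (EG (AX (p -> req))): least fixpoint, start Z0 = {Halt, Grant, Ack, Recv, Hold}, add states with some successor in Z. Z1 = {Sync, Halt, Send, Grant, Ack, Recv, Hold}; fixed.
Sat(EF (EG (AX (p -> req)))) = {Sync, Halt, Send, Grant, Ack, Recv, Hold}
Halt ∈ Sat(EF (EG (AX (p -> req)))) = {Sync, Halt, Send, Grant, Ack, Recv, Hold}, so the formula holds at Halt.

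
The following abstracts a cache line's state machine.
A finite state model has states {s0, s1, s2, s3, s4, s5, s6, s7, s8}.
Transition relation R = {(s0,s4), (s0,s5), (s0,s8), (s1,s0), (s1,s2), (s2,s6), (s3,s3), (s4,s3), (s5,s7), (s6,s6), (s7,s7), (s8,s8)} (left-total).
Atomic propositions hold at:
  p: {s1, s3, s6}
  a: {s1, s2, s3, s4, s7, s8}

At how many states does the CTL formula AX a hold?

Sat(AX a) = {s : every successor in {s1, s2, s3, s4, s7, s8}} = {s3, s4, s5, s7, s8}
|Sat(AX a)| = |{s3, s4, s5, s7, s8}| = 5.

5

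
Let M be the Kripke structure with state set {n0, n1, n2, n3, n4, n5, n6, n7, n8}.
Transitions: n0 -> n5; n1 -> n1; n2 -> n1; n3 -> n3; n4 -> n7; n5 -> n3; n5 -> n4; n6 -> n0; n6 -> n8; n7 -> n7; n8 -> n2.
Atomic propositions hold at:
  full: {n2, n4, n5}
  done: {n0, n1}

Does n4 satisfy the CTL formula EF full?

EF full: least fixpoint, start Z0 = {n2, n4, n5}, add states with some successor in Z. Z1 = {n0, n2, n4, n5, n8}; Z2 = {n0, n2, n4, n5, n6, n8}; fixed.
Sat(EF full) = {n0, n2, n4, n5, n6, n8}
n4 ∈ Sat(EF full) = {n0, n2, n4, n5, n6, n8}, so the formula holds at n4.

Yes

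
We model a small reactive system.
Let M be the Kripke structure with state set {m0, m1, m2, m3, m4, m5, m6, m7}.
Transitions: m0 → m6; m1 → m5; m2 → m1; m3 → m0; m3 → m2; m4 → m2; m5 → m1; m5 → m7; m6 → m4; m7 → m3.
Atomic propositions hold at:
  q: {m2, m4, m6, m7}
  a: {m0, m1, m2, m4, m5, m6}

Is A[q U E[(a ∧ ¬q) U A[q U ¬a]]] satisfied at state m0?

Sat(¬q) = {m0, m1, m3, m5}
Sat(a ∧ ¬q) = {m0, m1, m5}
Sat(¬a) = {m3, m7}
A[q U ¬a]: least fixpoint, start Z0 = Sat(¬a) = {m3, m7}, add states in Sat(q) with every successor in Z. Already a fixed point.
Sat(A[q U ¬a]) = {m3, m7}
E[(a ∧ ¬q) U A[q U ¬a]]: least fixpoint, start Z0 = Sat(A[q U ¬a]) = {m3, m7}, add states in Sat(a ∧ ¬q) with some successor in Z. Z1 = {m3, m5, m7}; Z2 = {m1, m3, m5, m7}; fixed.
Sat(E[(a ∧ ¬q) U A[q U ¬a]]) = {m1, m3, m5, m7}
A[q U E[(a ∧ ¬q) U A[q U ¬a]]]: least fixpoint, start Z0 = Sat(E[(a ∧ ¬q) U A[q U ¬a]]) = {m1, m3, m5, m7}, add states in Sat(q) with every successor in Z. Z1 = {m1, m2, m3, m5, m7}; Z2 = {m1, m2, m3, m4, m5, m7}; Z3 = {m1, m2, m3, m4, m5, m6, m7}; fixed.
Sat(A[q U E[(a ∧ ¬q) U A[q U ¬a]]]) = {m1, m2, m3, m4, m5, m6, m7}
m0 ∉ Sat(A[q U E[(a ∧ ¬q) U A[q U ¬a]]]) = {m1, m2, m3, m4, m5, m6, m7}, so the formula does not hold at m0.

No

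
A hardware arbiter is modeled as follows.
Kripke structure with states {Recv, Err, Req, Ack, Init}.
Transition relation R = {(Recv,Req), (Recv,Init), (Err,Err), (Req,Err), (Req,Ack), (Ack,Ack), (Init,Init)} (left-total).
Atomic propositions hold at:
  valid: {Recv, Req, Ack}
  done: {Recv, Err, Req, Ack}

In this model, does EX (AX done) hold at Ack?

Yes

Sat(AX done) = {s : every successor in {Recv, Err, Req, Ack}} = {Err, Req, Ack}
Sat(EX (AX done)) = {s : some successor in {Err, Req, Ack}} = {Recv, Err, Req, Ack}
Ack ∈ Sat(EX (AX done)) = {Recv, Err, Req, Ack}, so the formula holds at Ack.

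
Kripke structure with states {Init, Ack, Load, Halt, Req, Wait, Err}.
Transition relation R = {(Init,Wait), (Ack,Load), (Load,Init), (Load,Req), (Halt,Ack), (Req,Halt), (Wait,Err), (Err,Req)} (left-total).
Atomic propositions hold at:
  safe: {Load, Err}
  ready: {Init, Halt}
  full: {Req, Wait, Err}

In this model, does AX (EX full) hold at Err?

Sat(EX full) = {s : some successor in {Req, Wait, Err}} = {Init, Load, Wait, Err}
Sat(AX (EX full)) = {s : every successor in {Init, Load, Wait, Err}} = {Init, Ack, Wait}
Err ∉ Sat(AX (EX full)) = {Init, Ack, Wait}, so the formula does not hold at Err.

No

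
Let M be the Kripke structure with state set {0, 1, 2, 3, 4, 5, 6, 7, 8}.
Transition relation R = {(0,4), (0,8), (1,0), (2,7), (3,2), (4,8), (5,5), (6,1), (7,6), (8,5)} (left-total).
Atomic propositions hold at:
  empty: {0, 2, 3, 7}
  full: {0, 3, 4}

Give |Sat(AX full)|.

Sat(AX full) = {s : every successor in {0, 3, 4}} = {1}
|Sat(AX full)| = |{1}| = 1.

1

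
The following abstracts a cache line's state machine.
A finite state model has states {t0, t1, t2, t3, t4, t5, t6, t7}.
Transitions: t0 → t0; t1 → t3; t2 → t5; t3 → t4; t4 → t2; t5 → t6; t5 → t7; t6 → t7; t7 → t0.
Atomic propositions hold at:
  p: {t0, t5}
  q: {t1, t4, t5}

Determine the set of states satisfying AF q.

{t1, t2, t3, t4, t5}

AF q: least fixpoint, start Z0 = {t1, t4, t5}, add states with every successor in Z. Z1 = {t1, t2, t3, t4, t5}; fixed.
Sat(AF q) = {t1, t2, t3, t4, t5}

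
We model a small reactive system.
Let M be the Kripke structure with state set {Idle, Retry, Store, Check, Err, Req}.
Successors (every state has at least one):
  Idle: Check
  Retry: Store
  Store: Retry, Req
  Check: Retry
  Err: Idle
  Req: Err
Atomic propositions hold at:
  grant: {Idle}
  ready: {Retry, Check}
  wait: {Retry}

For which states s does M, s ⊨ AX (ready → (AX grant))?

Sat(AX grant) = {s : every successor in {Idle}} = {Err}
Sat(ready → (AX grant)) = {Idle, Store, Err, Req}
Sat(AX (ready → (AX grant))) = {s : every successor in {Idle, Store, Err, Req}} = {Retry, Err, Req}

{Retry, Err, Req}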